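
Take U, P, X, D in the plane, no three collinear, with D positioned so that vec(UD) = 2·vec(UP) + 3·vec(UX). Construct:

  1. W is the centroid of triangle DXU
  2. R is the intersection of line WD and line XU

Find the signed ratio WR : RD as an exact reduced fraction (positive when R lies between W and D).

Work in coordinates with U = (0, 0), P = (1, 0), X = (0, 1), D = (2, 3).
1. W is the centroid of triangle DXU ⇒ W = (2/3, 4/3)
2. R is the intersection of line WD and line XU ⇒ R = (0, 1/2)
R = W + t·(D−W) with t = -1/2, so WR:RD = t:(1−t) = -1/2:3/2

WR:RD = -1/3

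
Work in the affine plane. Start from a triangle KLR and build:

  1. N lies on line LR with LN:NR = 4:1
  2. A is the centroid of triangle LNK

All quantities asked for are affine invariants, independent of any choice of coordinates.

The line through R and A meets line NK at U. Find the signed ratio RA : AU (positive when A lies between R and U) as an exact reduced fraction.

RA:AU = -7/4

Set K = (0, 0), L = (1, 0), R = (0, 1); any affine frame gives the same invariant.
1. N lies on line LR with LN:NR = 4:1 ⇒ N = (1/5, 4/5)
2. A is the centroid of triangle LNK ⇒ A = (2/5, 4/15)
line RA meets NK at U = (6/35, 24/35)
A = R + t·(U−R) with t = 7/3, so RA:AU = 7/3:-4/3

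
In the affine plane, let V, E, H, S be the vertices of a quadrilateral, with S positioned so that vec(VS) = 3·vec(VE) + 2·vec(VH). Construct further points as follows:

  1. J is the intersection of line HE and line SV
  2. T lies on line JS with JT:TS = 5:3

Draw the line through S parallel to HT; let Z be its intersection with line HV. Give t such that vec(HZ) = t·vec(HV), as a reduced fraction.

Work in coordinates with V = (0, 0), E = (1, 0), H = (0, 1), S = (3, 2).
1. J is the intersection of line HE and line SV ⇒ J = (3/5, 2/5)
2. T lies on line JS with JT:TS = 5:3 ⇒ T = (21/10, 7/5)
through S parallel to HT: direction (21/10, 2/5); meets HV at Z = (0, 10/7)
Z = H + t·(V−H) with t = -3/7

t = -3/7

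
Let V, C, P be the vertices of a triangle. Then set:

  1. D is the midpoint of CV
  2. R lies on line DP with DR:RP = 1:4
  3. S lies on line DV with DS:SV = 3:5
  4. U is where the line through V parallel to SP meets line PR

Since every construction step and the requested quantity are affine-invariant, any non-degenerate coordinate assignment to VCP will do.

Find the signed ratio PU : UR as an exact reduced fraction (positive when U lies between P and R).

Assign V = (0, 0), C = (1, 0), P = (0, 1) — the answer is frame-independent, so this choice is without loss of generality.
1. D is the midpoint of CV ⇒ D = (1/2, 0)
2. R lies on line DP with DR:RP = 1:4 ⇒ R = (2/5, 1/5)
3. S lies on line DV with DS:SV = 3:5 ⇒ S = (5/16, 0)
4. U is where the line through V parallel to SP meets line PR ⇒ U = (-5/6, 8/3)
U = P + t·(R−P) with t = -25/12, so PU:UR = t:(1−t) = -25/12:37/12

PU:UR = -25/37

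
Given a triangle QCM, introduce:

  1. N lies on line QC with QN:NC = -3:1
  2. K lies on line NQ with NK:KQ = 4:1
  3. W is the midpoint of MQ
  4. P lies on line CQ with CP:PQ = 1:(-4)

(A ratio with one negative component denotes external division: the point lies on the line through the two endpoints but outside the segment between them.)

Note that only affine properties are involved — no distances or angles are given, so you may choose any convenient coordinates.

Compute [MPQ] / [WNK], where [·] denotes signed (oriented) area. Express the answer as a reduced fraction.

[MPQ]:[WNK] = 20/9

Work in coordinates with Q = (0, 0), C = (1, 0), M = (0, 1).
1. N lies on line QC with QN:NC = -3:1 ⇒ N = (3/2, 0)
2. K lies on line NQ with NK:KQ = 4:1 ⇒ K = (3/10, 0)
3. W is the midpoint of MQ ⇒ W = (0, 1/2)
4. P lies on line CQ with CP:PQ = 1:(-4) ⇒ P = (4/3, 0)
2·[MPQ] = -4/3, 2·[WNK] = -3/5
[MPQ]:[WNK] = -4/3:-3/5 = 20/9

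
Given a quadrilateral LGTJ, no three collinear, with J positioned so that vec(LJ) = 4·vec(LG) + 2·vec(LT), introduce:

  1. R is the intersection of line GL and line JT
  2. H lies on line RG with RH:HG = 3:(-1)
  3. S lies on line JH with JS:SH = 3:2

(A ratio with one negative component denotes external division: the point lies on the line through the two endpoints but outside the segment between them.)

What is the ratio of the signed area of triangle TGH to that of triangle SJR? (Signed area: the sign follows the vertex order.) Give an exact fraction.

Assign L = (0, 0), G = (1, 0), T = (0, 1), J = (4, 2) — the answer is frame-independent, so this choice is without loss of generality.
1. R is the intersection of line GL and line JT ⇒ R = (-4, 0)
2. H lies on line RG with RH:HG = 3:(-1) ⇒ H = (7/2, 0)
3. S lies on line JH with JS:SH = 3:2 ⇒ S = (37/10, 4/5)
2·[TGH] = 5/2, 2·[SJR] = 9
[TGH]:[SJR] = 5/2:9 = 5/18

[TGH]:[SJR] = 5/18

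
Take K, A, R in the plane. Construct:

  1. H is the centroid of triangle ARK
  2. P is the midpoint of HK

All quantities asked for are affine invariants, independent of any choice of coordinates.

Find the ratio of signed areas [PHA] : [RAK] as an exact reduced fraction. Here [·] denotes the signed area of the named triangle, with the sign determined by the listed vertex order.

[PHA]:[RAK] = 1/6

Set K = (0, 0), A = (1, 0), R = (0, 1); any affine frame gives the same invariant.
1. H is the centroid of triangle ARK ⇒ H = (1/3, 1/3)
2. P is the midpoint of HK ⇒ P = (1/6, 1/6)
2·[PHA] = -1/6, 2·[RAK] = -1
[PHA]:[RAK] = -1/6:-1 = 1/6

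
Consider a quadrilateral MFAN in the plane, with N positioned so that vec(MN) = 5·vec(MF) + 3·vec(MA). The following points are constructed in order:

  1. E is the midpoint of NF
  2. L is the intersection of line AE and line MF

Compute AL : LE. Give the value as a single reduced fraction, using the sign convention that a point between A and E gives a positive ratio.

Work in coordinates with M = (0, 0), F = (1, 0), A = (0, 1), N = (5, 3).
1. E is the midpoint of NF ⇒ E = (3, 3/2)
2. L is the intersection of line AE and line MF ⇒ L = (-6, 0)
L = A + t·(E−A) with t = -2, so AL:LE = t:(1−t) = -2:3

AL:LE = -2/3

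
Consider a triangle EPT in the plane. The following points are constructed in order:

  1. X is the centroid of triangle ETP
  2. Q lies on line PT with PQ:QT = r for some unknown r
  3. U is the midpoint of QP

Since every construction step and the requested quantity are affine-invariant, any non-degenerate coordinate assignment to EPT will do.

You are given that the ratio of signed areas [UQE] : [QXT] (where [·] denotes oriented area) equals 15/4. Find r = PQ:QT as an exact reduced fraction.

Set E = (0, 0), P = (1, 0), T = (0, 1); any affine frame gives the same invariant.
1. X is the centroid of triangle ETP ⇒ X = (1/3, 1/3)
2. With PQ:QT = r, write λ = r/(r+1) so Q = P + λ·(T−P); Q is affine-linear in λ
3. U is the midpoint of QP ⇒ U is an affine combination of earlier points and hence also affine-linear in λ
Every point depending on Q is an affine combination of Q and λ-independent points, so each such coordinate is linear in λ; the λ² term in each signed area is a multiple of (T−P)×(T−P) = 0, so 2·[UQE] and 2·[QXT] are each linear in λ. Evaluating at λ=0 and λ=1:
  2·[UQE] = 1/2·λ,   2·[QXT] = 1/3·λ − 1/3
So [UQE]:[QXT] = (1/2·λ) / (1/3·λ − 1/3). Setting this equal to 15/4:
  1/2·λ = 15/4·(1/3·λ − 1/3)  ⇒  λ = 5/3
Then r = λ/(1−λ) = (5/3)/(-2/3) = -5/2. Check: with r = -5/2, Q = (-2/3, 5/3) and [UQE]:[QXT] = 15/4 as required.

r = -5/2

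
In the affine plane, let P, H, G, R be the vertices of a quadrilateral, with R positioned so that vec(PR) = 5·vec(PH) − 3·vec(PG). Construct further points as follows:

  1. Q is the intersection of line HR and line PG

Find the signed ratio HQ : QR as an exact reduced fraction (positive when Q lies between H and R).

Work in coordinates with P = (0, 0), H = (1, 0), G = (0, 1), R = (5, -3).
1. Q is the intersection of line HR and line PG ⇒ Q = (0, 3/4)
Q = H + t·(R−H) with t = -1/4, so HQ:QR = t:(1−t) = -1/4:5/4

HQ:QR = -1/5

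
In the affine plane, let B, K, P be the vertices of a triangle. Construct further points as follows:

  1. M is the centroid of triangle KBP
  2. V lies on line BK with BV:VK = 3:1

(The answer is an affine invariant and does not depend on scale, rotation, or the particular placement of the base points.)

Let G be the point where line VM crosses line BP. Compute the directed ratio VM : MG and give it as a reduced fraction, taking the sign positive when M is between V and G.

Assign B = (0, 0), K = (1, 0), P = (0, 1) — the answer is frame-independent, so this choice is without loss of generality.
1. M is the centroid of triangle KBP ⇒ M = (1/3, 1/3)
2. V lies on line BK with BV:VK = 3:1 ⇒ V = (3/4, 0)
line VM meets BP at G = (0, 3/5)
M = V + t·(G−V) with t = 5/9, so VM:MG = 5/9:4/9

VM:MG = 5/4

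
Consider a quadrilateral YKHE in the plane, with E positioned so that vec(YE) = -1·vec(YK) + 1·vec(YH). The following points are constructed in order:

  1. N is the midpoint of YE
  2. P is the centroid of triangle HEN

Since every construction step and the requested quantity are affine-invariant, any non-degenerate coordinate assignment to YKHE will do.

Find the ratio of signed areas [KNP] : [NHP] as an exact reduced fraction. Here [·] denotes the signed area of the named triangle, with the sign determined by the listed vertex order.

Work in coordinates with Y = (0, 0), K = (1, 0), H = (0, 1), E = (-1, 1).
1. N is the midpoint of YE ⇒ N = (-1/2, 1/2)
2. P is the centroid of triangle HEN ⇒ P = (-1/2, 5/6)
2·[KNP] = -1/2, 2·[NHP] = 1/6
[KNP]:[NHP] = -1/2:1/6 = -3

[KNP]:[NHP] = -3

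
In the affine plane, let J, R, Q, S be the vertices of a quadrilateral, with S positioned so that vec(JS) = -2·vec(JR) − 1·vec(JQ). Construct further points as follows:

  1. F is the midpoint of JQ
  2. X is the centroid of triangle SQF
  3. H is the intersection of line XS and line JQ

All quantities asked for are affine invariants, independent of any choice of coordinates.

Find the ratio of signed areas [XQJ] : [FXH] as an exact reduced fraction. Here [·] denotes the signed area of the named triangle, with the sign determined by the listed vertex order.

Work in coordinates with J = (0, 0), R = (1, 0), Q = (0, 1), S = (-2, -1).
1. F is the midpoint of JQ ⇒ F = (0, 1/2)
2. X is the centroid of triangle SQF ⇒ X = (-2/3, 1/6)
3. H is the intersection of line XS and line JQ ⇒ H = (0, 3/4)
2·[XQJ] = -2/3, 2·[FXH] = -1/6
[XQJ]:[FXH] = -2/3:-1/6 = 4

[XQJ]:[FXH] = 4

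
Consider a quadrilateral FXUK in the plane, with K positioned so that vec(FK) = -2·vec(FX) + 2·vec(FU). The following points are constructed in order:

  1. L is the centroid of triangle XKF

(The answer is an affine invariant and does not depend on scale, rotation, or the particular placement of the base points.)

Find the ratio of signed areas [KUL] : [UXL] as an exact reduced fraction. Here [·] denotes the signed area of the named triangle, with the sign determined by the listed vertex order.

Assign F = (0, 0), X = (1, 0), U = (0, 1), K = (-2, 2) — the answer is frame-independent, so this choice is without loss of generality.
1. L is the centroid of triangle XKF ⇒ L = (-1/3, 2/3)
2·[KUL] = -1, 2·[UXL] = -2/3
[KUL]:[UXL] = -1:-2/3 = 3/2

[KUL]:[UXL] = 3/2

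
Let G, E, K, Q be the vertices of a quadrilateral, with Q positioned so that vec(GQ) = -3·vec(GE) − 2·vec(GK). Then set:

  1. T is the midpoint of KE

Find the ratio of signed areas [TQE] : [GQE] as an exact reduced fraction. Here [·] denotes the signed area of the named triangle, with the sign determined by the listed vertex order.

[TQE]:[GQE] = 3/2

Choose coordinates G = (0, 0), E = (1, 0), K = (0, 1), Q = (-3, -2).
1. T is the midpoint of KE ⇒ T = (1/2, 1/2)
2·[TQE] = 3, 2·[GQE] = 2
[TQE]:[GQE] = 3:2 = 3/2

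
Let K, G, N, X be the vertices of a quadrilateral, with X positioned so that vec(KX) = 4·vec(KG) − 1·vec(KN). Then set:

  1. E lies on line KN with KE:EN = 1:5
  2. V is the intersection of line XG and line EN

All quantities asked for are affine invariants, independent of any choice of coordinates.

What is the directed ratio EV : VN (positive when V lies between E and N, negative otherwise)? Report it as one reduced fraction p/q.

Choose coordinates K = (0, 0), G = (1, 0), N = (0, 1), X = (4, -1).
1. E lies on line KN with KE:EN = 1:5 ⇒ E = (0, 1/6)
2. V is the intersection of line XG and line EN ⇒ V = (0, 1/3)
V = E + t·(N−E) with t = 1/5, so EV:VN = t:(1−t) = 1/5:4/5

EV:VN = 1/4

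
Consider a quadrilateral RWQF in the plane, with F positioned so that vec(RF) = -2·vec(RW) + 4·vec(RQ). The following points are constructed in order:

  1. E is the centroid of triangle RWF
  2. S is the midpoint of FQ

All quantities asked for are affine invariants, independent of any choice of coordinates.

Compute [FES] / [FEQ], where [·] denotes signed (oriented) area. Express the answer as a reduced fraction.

[FES]:[FEQ] = 1/2

Choose coordinates R = (0, 0), W = (1, 0), Q = (0, 1), F = (-2, 4).
1. E is the centroid of triangle RWF ⇒ E = (-1/3, 4/3)
2. S is the midpoint of FQ ⇒ S = (-1, 5/2)
2·[FES] = 1/6, 2·[FEQ] = 1/3
[FES]:[FEQ] = 1/6:1/3 = 1/2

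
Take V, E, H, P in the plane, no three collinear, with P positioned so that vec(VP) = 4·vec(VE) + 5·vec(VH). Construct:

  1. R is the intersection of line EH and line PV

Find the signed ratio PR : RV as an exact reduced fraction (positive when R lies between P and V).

PR:RV = 8

Choose coordinates V = (0, 0), E = (1, 0), H = (0, 1), P = (4, 5).
1. R is the intersection of line EH and line PV ⇒ R = (4/9, 5/9)
R = P + t·(V−P) with t = 8/9, so PR:RV = t:(1−t) = 8/9:1/9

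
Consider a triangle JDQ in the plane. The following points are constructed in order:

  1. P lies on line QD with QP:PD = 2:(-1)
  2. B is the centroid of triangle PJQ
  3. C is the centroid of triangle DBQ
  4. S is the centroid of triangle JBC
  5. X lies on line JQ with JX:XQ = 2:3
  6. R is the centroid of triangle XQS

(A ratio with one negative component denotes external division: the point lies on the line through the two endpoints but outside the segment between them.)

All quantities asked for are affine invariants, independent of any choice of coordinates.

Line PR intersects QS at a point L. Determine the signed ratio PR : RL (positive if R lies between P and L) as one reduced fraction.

Choose coordinates J = (0, 0), D = (1, 0), Q = (0, 1).
1. P lies on line QD with QP:PD = 2:(-1) ⇒ P = (2, -1)
2. B is the centroid of triangle PJQ ⇒ B = (2/3, 0)
3. C is the centroid of triangle DBQ ⇒ C = (5/9, 1/3)
4. S is the centroid of triangle JBC ⇒ S = (11/27, 1/9)
5. X lies on line JQ with JX:XQ = 2:3 ⇒ X = (0, 2/5)
6. R is the centroid of triangle XQS ⇒ R = (11/81, 68/135)
line PR meets QS at L = (3212/11421, 1471/3807)
R = P + t·(L−P) with t = 141/130, so PR:RL = 141/130:-11/130

PR:RL = -141/11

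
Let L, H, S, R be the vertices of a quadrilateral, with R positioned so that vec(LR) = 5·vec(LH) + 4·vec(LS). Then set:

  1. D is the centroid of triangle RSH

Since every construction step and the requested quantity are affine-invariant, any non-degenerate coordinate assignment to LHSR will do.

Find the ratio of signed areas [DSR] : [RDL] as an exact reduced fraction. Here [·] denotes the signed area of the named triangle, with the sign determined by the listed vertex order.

Set L = (0, 0), H = (1, 0), S = (0, 1), R = (5, 4); any affine frame gives the same invariant.
1. D is the centroid of triangle RSH ⇒ D = (2, 5/3)
2·[DSR] = -8/3, 2·[RDL] = 1/3
[DSR]:[RDL] = -8/3:1/3 = -8

[DSR]:[RDL] = -8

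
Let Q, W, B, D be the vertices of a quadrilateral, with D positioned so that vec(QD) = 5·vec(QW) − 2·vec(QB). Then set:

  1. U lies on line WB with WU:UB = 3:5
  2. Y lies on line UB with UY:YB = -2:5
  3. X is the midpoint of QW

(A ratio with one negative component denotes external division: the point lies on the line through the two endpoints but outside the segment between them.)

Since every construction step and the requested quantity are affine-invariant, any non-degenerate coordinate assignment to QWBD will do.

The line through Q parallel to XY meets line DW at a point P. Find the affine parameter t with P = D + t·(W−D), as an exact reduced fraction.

t = 21/22

Assign Q = (0, 0), W = (1, 0), B = (0, 1), D = (5, -2) — the answer is frame-independent, so this choice is without loss of generality.
1. U lies on line WB with WU:UB = 3:5 ⇒ U = (5/8, 3/8)
2. Y lies on line UB with UY:YB = -2:5 ⇒ Y = (25/24, -1/24)
3. X is the midpoint of QW ⇒ X = (1/2, 0)
through Q parallel to XY: direction (13/24, -1/24); meets DW at P = (13/11, -1/11)
P = D + t·(W−D) with t = 21/22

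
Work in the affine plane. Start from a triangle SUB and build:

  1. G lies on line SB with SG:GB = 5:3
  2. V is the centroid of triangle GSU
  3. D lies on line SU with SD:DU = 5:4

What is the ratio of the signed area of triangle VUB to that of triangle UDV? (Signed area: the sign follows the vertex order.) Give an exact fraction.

Assign S = (0, 0), U = (1, 0), B = (0, 1) — the answer is frame-independent, so this choice is without loss of generality.
1. G lies on line SB with SG:GB = 5:3 ⇒ G = (0, 5/8)
2. V is the centroid of triangle GSU ⇒ V = (1/3, 5/24)
3. D lies on line SU with SD:DU = 5:4 ⇒ D = (5/9, 0)
2·[VUB] = 11/24, 2·[UDV] = -5/54
[VUB]:[UDV] = 11/24:-5/54 = -99/20

[VUB]:[UDV] = -99/20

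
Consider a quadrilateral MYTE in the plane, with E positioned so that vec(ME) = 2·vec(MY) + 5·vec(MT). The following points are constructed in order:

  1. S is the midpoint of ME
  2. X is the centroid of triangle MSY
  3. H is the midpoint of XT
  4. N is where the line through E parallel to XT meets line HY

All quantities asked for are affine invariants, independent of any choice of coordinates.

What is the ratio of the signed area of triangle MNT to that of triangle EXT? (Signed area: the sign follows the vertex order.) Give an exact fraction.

Set M = (0, 0), Y = (1, 0), T = (0, 1), E = (2, 5); any affine frame gives the same invariant.
1. S is the midpoint of ME ⇒ S = (1, 5/2)
2. X is the centroid of triangle MSY ⇒ X = (2/3, 5/6)
3. H is the midpoint of XT ⇒ H = (1/3, 11/12)
4. N is where the line through E parallel to XT meets line HY ⇒ N = (-11/3, 77/12)
2·[MNT] = -11/3, 2·[EXT] = -3
[MNT]:[EXT] = -11/3:-3 = 11/9

[MNT]:[EXT] = 11/9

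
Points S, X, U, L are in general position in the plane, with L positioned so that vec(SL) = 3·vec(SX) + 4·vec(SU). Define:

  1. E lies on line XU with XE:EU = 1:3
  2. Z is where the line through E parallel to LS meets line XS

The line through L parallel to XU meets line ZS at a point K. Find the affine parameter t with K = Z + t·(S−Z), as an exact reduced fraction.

Work in coordinates with S = (0, 0), X = (1, 0), U = (0, 1), L = (3, 4).
1. E lies on line XU with XE:EU = 1:3 ⇒ E = (3/4, 1/4)
2. Z is where the line through E parallel to LS meets line XS ⇒ Z = (9/16, 0)
through L parallel to XU: direction (-1, 1); meets ZS at K = (7, 0)
K = Z + t·(S−Z) with t = -103/9

t = -103/9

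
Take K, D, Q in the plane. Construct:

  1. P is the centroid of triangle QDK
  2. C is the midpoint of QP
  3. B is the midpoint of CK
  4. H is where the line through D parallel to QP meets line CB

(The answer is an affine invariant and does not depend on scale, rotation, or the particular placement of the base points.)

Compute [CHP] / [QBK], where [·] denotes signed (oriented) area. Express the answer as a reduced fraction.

[CHP]:[QBK] = 2

Set K = (0, 0), D = (1, 0), Q = (0, 1); any affine frame gives the same invariant.
1. P is the centroid of triangle QDK ⇒ P = (1/3, 1/3)
2. C is the midpoint of QP ⇒ C = (1/6, 2/3)
3. B is the midpoint of CK ⇒ B = (1/12, 1/3)
4. H is where the line through D parallel to QP meets line CB ⇒ H = (1/3, 4/3)
2·[CHP] = -1/6, 2·[QBK] = -1/12
[CHP]:[QBK] = -1/6:-1/12 = 2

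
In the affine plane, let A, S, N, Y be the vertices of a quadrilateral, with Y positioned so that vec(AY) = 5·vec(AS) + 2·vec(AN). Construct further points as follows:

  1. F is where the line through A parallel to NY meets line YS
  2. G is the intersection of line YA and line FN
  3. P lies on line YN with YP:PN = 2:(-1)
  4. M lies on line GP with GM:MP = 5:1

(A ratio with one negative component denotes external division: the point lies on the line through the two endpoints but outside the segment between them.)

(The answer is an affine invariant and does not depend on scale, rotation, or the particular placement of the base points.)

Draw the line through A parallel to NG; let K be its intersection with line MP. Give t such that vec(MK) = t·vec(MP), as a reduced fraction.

t = -3

Set A = (0, 0), S = (1, 0), N = (0, 1), Y = (5, 2); any affine frame gives the same invariant.
1. F is where the line through A parallel to NY meets line YS ⇒ F = (5/3, 1/3)
2. G is the intersection of line YA and line FN ⇒ G = (5/4, 1/2)
3. P lies on line YN with YP:PN = 2:(-1) ⇒ P = (-5, 0)
4. M lies on line GP with GM:MP = 5:1 ⇒ M = (-95/24, 1/12)
through A parallel to NG: direction (5/4, -1/2); meets MP at K = (-5/6, 1/3)
K = M + t·(P−M) with t = -3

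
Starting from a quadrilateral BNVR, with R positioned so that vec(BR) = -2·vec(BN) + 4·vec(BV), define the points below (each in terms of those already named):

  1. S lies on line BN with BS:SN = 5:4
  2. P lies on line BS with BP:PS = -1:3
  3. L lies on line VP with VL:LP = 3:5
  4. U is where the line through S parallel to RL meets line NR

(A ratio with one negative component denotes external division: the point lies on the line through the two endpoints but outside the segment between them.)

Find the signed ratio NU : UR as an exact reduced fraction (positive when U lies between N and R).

Work in coordinates with B = (0, 0), N = (1, 0), V = (0, 1), R = (-2, 4).
1. S lies on line BN with BS:SN = 5:4 ⇒ S = (5/9, 0)
2. P lies on line BS with BP:PS = -1:3 ⇒ P = (-5/18, 0)
3. L lies on line VP with VL:LP = 3:5 ⇒ L = (-5/48, 5/8)
4. U is where the line through S parallel to RL meets line NR ⇒ U = (-47/61, 144/61)
U = N + t·(R−N) with t = 36/61, so NU:UR = t:(1−t) = 36/61:25/61

NU:UR = 36/25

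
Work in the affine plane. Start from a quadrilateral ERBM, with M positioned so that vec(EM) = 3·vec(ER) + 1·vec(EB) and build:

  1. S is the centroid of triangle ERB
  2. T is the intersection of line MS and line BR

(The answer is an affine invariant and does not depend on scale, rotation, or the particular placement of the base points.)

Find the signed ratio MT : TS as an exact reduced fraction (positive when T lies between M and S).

Set E = (0, 0), R = (1, 0), B = (0, 1), M = (3, 1); any affine frame gives the same invariant.
1. S is the centroid of triangle ERB ⇒ S = (1/3, 1/3)
2. T is the intersection of line MS and line BR ⇒ T = (3/5, 2/5)
T = M + t·(S−M) with t = 9/10, so MT:TS = t:(1−t) = 9/10:1/10

MT:TS = 9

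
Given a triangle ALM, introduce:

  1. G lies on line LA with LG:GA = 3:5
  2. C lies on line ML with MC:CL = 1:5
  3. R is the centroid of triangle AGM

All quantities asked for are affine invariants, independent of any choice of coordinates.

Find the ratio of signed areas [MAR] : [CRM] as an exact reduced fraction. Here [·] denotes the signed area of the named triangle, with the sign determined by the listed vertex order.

[MAR]:[CRM] = -30/11

Assign A = (0, 0), L = (1, 0), M = (0, 1) — the answer is frame-independent, so this choice is without loss of generality.
1. G lies on line LA with LG:GA = 3:5 ⇒ G = (5/8, 0)
2. C lies on line ML with MC:CL = 1:5 ⇒ C = (1/6, 5/6)
3. R is the centroid of triangle AGM ⇒ R = (5/24, 1/3)
2·[MAR] = 5/24, 2·[CRM] = -11/144
[MAR]:[CRM] = 5/24:-11/144 = -30/11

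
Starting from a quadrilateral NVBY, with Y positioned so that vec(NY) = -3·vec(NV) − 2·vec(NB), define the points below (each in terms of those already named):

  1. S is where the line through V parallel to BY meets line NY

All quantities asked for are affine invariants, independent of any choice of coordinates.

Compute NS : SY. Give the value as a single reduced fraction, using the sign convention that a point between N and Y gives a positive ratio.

Choose coordinates N = (0, 0), V = (1, 0), B = (0, 1), Y = (-3, -2).
1. S is where the line through V parallel to BY meets line NY ⇒ S = (3, 2)
S = N + t·(Y−N) with t = -1, so NS:SY = t:(1−t) = -1:2

NS:SY = -1/2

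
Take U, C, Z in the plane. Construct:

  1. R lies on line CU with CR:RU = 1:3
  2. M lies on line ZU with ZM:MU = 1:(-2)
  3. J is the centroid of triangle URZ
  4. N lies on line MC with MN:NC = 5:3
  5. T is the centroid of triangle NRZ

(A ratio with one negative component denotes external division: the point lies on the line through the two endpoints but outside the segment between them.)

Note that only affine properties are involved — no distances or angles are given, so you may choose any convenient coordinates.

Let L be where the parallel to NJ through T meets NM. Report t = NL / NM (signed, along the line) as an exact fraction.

Work in coordinates with U = (0, 0), C = (1, 0), Z = (0, 1).
1. R lies on line CU with CR:RU = 1:3 ⇒ R = (3/4, 0)
2. M lies on line ZU with ZM:MU = 1:(-2) ⇒ M = (0, 2)
3. J is the centroid of triangle URZ ⇒ J = (1/4, 1/3)
4. N lies on line MC with MN:NC = 5:3 ⇒ N = (5/8, 3/4)
5. T is the centroid of triangle NRZ ⇒ T = (11/24, 7/12)
through T parallel to NJ: direction (-3/8, -5/12); meets NM at L = (13/21, 16/21)
L = N + t·(M−N) with t = 1/105

t = 1/105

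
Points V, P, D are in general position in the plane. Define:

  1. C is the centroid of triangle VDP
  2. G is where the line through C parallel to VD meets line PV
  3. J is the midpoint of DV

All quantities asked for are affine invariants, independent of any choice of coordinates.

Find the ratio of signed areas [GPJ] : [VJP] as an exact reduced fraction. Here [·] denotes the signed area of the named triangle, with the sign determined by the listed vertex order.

Work in coordinates with V = (0, 0), P = (1, 0), D = (0, 1).
1. C is the centroid of triangle VDP ⇒ C = (1/3, 1/3)
2. G is where the line through C parallel to VD meets line PV ⇒ G = (1/3, 0)
3. J is the midpoint of DV ⇒ J = (0, 1/2)
2·[GPJ] = 1/3, 2·[VJP] = -1/2
[GPJ]:[VJP] = 1/3:-1/2 = -2/3

[GPJ]:[VJP] = -2/3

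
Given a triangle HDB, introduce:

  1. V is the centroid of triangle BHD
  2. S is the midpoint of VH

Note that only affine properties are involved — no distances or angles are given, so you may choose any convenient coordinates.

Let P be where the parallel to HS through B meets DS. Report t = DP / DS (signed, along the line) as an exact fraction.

t = 2

Assign H = (0, 0), D = (1, 0), B = (0, 1) — the answer is frame-independent, so this choice is without loss of generality.
1. V is the centroid of triangle BHD ⇒ V = (1/3, 1/3)
2. S is the midpoint of VH ⇒ S = (1/6, 1/6)
through B parallel to HS: direction (1/6, 1/6); meets DS at P = (-2/3, 1/3)
P = D + t·(S−D) with t = 2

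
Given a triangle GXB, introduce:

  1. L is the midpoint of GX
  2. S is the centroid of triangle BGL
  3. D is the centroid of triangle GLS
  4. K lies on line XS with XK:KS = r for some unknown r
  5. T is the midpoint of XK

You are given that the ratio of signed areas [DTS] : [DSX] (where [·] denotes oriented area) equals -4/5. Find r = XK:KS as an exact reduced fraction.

r = 2/3

Choose coordinates G = (0, 0), X = (1, 0), B = (0, 1).
1. L is the midpoint of GX ⇒ L = (1/2, 0)
2. S is the centroid of triangle BGL ⇒ S = (1/6, 1/3)
3. D is the centroid of triangle GLS ⇒ D = (2/9, 1/9)
4. With XK:KS = r, write λ = r/(r+1) so K = X + λ·(S−X); K is affine-linear in λ
5. T is the midpoint of XK ⇒ T is an affine combination of earlier points and hence also affine-linear in λ
Every point depending on K is an affine combination of K and λ-independent points, so each such coordinate is linear in λ; the λ² term in each signed area is a multiple of (S−X)×(S−X) = 0, so 2·[DTS] and 2·[DSX] are each linear in λ. Evaluating at λ=0 and λ=1:
  2·[DTS] = -1/12·λ + 1/6,   2·[DSX] = -1/6
So [DTS]:[DSX] = (-1/12·λ + 1/6) / (-1/6). Setting this equal to -4/5:
  -1/12·λ + 1/6 = -4/5·(-1/6)  ⇒  λ = 2/5
Then r = λ/(1−λ) = (2/5)/(3/5) = 2/3. Check: with r = 2/3, K = (2/3, 2/15) and [DTS]:[DSX] = -4/5 as required.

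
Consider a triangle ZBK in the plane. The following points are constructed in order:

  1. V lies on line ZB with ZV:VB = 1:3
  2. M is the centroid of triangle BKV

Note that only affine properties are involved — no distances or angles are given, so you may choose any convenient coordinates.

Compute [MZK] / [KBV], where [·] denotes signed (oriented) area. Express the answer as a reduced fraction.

[MZK]:[KBV] = 5/9

Set Z = (0, 0), B = (1, 0), K = (0, 1); any affine frame gives the same invariant.
1. V lies on line ZB with ZV:VB = 1:3 ⇒ V = (1/4, 0)
2. M is the centroid of triangle BKV ⇒ M = (5/12, 1/3)
2·[MZK] = -5/12, 2·[KBV] = -3/4
[MZK]:[KBV] = -5/12:-3/4 = 5/9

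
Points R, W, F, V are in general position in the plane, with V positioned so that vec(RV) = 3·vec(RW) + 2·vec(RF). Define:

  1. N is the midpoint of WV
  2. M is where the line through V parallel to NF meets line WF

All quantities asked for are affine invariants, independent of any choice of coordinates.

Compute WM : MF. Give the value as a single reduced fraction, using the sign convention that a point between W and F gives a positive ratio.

WM:MF = -2

Choose coordinates R = (0, 0), W = (1, 0), F = (0, 1), V = (3, 2).
1. N is the midpoint of WV ⇒ N = (2, 1)
2. M is where the line through V parallel to NF meets line WF ⇒ M = (-1, 2)
M = W + t·(F−W) with t = 2, so WM:MF = t:(1−t) = 2:-1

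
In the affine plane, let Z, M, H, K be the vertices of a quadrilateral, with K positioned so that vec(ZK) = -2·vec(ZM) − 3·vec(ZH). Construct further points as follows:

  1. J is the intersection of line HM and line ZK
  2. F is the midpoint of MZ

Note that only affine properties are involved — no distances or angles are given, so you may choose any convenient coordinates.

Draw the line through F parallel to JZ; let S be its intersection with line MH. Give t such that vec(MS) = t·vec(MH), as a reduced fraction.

t = 3/10

Set Z = (0, 0), M = (1, 0), H = (0, 1), K = (-2, -3); any affine frame gives the same invariant.
1. J is the intersection of line HM and line ZK ⇒ J = (2/5, 3/5)
2. F is the midpoint of MZ ⇒ F = (1/2, 0)
through F parallel to JZ: direction (-2/5, -3/5); meets MH at S = (7/10, 3/10)
S = M + t·(H−M) with t = 3/10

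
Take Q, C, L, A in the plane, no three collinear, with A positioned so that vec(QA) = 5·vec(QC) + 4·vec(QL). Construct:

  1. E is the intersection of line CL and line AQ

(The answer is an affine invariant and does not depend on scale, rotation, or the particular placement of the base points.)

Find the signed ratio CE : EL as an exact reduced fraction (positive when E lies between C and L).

Work in coordinates with Q = (0, 0), C = (1, 0), L = (0, 1), A = (5, 4).
1. E is the intersection of line CL and line AQ ⇒ E = (5/9, 4/9)
E = C + t·(L−C) with t = 4/9, so CE:EL = t:(1−t) = 4/9:5/9

CE:EL = 4/5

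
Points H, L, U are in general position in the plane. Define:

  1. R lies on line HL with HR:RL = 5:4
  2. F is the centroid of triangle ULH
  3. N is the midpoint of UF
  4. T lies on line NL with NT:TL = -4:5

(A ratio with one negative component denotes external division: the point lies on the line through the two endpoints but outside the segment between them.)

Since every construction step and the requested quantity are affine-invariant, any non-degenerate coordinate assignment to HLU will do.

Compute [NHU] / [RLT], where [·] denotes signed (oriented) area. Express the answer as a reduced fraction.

[NHU]:[RLT] = -9/80

Assign H = (0, 0), L = (1, 0), U = (0, 1) — the answer is frame-independent, so this choice is without loss of generality.
1. R lies on line HL with HR:RL = 5:4 ⇒ R = (5/9, 0)
2. F is the centroid of triangle ULH ⇒ F = (1/3, 1/3)
3. N is the midpoint of UF ⇒ N = (1/6, 2/3)
4. T lies on line NL with NT:TL = -4:5 ⇒ T = (-19/6, 10/3)
2·[NHU] = -1/6, 2·[RLT] = 40/27
[NHU]:[RLT] = -1/6:40/27 = -9/80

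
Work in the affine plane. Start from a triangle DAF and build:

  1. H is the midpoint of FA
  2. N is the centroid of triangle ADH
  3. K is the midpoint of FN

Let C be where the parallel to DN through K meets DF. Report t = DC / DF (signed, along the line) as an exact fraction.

Set D = (0, 0), A = (1, 0), F = (0, 1); any affine frame gives the same invariant.
1. H is the midpoint of FA ⇒ H = (1/2, 1/2)
2. N is the centroid of triangle ADH ⇒ N = (1/2, 1/6)
3. K is the midpoint of FN ⇒ K = (1/4, 7/12)
through K parallel to DN: direction (1/2, 1/6); meets DF at C = (0, 1/2)
C = D + t·(F−D) with t = 1/2

t = 1/2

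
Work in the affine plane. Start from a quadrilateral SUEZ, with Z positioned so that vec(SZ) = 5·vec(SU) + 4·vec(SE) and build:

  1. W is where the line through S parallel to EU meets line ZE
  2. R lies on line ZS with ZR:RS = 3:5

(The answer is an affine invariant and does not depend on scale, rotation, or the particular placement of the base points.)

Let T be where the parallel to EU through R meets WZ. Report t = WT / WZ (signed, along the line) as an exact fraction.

t = 5/8

Work in coordinates with S = (0, 0), U = (1, 0), E = (0, 1), Z = (5, 4).
1. W is where the line through S parallel to EU meets line ZE ⇒ W = (-5/8, 5/8)
2. R lies on line ZS with ZR:RS = 3:5 ⇒ R = (25/8, 5/2)
through R parallel to EU: direction (1, -1); meets WZ at T = (185/64, 175/64)
T = W + t·(Z−W) with t = 5/8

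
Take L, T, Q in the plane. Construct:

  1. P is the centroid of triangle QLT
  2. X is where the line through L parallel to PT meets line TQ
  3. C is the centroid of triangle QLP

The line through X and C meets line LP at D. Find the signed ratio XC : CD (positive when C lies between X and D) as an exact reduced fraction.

Work in coordinates with L = (0, 0), T = (1, 0), Q = (0, 1).
1. P is the centroid of triangle QLT ⇒ P = (1/3, 1/3)
2. X is where the line through L parallel to PT meets line TQ ⇒ X = (2, -1)
3. C is the centroid of triangle QLP ⇒ C = (1/9, 4/9)
line XC meets LP at D = (3/10, 3/10)
C = X + t·(D−X) with t = 10/9, so XC:CD = 10/9:-1/9

XC:CD = -10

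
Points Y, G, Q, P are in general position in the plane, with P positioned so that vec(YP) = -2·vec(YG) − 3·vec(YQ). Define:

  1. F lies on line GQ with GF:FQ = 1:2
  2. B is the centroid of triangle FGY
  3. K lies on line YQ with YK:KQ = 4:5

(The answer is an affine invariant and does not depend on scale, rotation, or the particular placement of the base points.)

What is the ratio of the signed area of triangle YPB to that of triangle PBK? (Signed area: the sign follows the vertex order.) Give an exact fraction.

Set Y = (0, 0), G = (1, 0), Q = (0, 1), P = (-2, -3); any affine frame gives the same invariant.
1. F lies on line GQ with GF:FQ = 1:2 ⇒ F = (2/3, 1/3)
2. B is the centroid of triangle FGY ⇒ B = (5/9, 1/9)
3. K lies on line YQ with YK:KQ = 4:5 ⇒ K = (0, 4/9)
2·[YPB] = 13/9, 2·[PBK] = 209/81
[YPB]:[PBK] = 13/9:209/81 = 117/209

[YPB]:[PBK] = 117/209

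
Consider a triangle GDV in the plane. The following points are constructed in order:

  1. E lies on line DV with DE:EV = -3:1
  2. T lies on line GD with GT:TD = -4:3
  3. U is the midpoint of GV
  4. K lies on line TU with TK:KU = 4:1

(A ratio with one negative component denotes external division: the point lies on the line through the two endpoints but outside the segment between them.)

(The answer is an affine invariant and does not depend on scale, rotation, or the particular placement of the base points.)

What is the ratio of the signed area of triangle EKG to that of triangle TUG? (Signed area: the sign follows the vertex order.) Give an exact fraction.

[EKG]:[TUG] = -7/10

Assign G = (0, 0), D = (1, 0), V = (0, 1) — the answer is frame-independent, so this choice is without loss of generality.
1. E lies on line DV with DE:EV = -3:1 ⇒ E = (-1/2, 3/2)
2. T lies on line GD with GT:TD = -4:3 ⇒ T = (4, 0)
3. U is the midpoint of GV ⇒ U = (0, 1/2)
4. K lies on line TU with TK:KU = 4:1 ⇒ K = (4/5, 2/5)
2·[EKG] = -7/5, 2·[TUG] = 2
[EKG]:[TUG] = -7/5:2 = -7/10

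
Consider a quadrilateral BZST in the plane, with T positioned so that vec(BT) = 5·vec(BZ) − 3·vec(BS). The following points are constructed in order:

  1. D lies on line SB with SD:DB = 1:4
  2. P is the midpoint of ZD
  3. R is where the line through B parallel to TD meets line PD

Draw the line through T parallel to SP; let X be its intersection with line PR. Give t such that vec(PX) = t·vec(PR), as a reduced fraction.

Set B = (0, 0), Z = (1, 0), S = (0, 1), T = (5, -3); any affine frame gives the same invariant.
1. D lies on line SB with SD:DB = 1:4 ⇒ D = (0, 4/5)
2. P is the midpoint of ZD ⇒ P = (1/2, 2/5)
3. R is where the line through B parallel to TD meets line PD ⇒ R = (20, -76/5)
through T parallel to SP: direction (1/2, -3/5); meets PR at X = (11/2, -18/5)
X = P + t·(R−P) with t = 10/39

t = 10/39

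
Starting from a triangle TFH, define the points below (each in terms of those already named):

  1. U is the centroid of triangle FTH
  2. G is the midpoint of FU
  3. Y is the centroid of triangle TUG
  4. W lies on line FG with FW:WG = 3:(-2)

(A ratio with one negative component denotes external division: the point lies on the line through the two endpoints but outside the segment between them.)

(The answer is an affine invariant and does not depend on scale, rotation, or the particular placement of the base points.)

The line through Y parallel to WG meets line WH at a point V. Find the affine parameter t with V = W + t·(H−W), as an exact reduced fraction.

Set T = (0, 0), F = (1, 0), H = (0, 1); any affine frame gives the same invariant.
1. U is the centroid of triangle FTH ⇒ U = (1/3, 1/3)
2. G is the midpoint of FU ⇒ G = (2/3, 1/6)
3. Y is the centroid of triangle TUG ⇒ Y = (1/3, 1/6)
4. W lies on line FG with FW:WG = 3:(-2) ⇒ W = (0, 1/2)
through Y parallel to WG: direction (2/3, -1/3); meets WH at V = (0, 1/3)
V = W + t·(H−W) with t = -1/3

t = -1/3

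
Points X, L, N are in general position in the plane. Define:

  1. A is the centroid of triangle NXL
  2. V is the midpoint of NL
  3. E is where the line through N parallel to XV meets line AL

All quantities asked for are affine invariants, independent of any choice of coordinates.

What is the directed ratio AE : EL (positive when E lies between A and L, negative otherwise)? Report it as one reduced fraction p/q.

Assign X = (0, 0), L = (1, 0), N = (0, 1) — the answer is frame-independent, so this choice is without loss of generality.
1. A is the centroid of triangle NXL ⇒ A = (1/3, 1/3)
2. V is the midpoint of NL ⇒ V = (1/2, 1/2)
3. E is where the line through N parallel to XV meets line AL ⇒ E = (-1/3, 2/3)
E = A + t·(L−A) with t = -1, so AE:EL = t:(1−t) = -1:2

AE:EL = -1/2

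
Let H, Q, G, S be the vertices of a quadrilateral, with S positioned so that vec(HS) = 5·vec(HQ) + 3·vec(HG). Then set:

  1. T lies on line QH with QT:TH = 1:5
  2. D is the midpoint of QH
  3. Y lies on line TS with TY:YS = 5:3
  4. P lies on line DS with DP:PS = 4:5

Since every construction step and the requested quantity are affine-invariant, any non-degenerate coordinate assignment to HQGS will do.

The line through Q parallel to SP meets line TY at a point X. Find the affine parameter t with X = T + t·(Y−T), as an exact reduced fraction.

Assign H = (0, 0), Q = (1, 0), G = (0, 1), S = (5, 3) — the answer is frame-independent, so this choice is without loss of generality.
1. T lies on line QH with QT:TH = 1:5 ⇒ T = (5/6, 0)
2. D is the midpoint of QH ⇒ D = (1/2, 0)
3. Y lies on line TS with TY:YS = 5:3 ⇒ Y = (55/16, 15/8)
4. P lies on line DS with DP:PS = 4:5 ⇒ P = (5/2, 4/3)
through Q parallel to SP: direction (-5/2, -5/3); meets TY at X = (-5/4, -3/2)
X = T + t·(Y−T) with t = -4/5

t = -4/5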